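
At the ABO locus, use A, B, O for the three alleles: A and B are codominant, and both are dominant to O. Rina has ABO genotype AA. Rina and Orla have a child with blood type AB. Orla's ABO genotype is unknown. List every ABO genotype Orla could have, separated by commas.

AB, BB, BO

For each candidate genotype of Orla, check whether crossing it with AA can produce every observed child phenotype.
  AA → possible child types {A} ✗
  AB → possible child types {A, AB} ✓
  AO → possible child types {A} ✗
  BB → possible child types {AB} ✓
  BO → possible child types {A, AB} ✓
  OO → possible child types {A} ✗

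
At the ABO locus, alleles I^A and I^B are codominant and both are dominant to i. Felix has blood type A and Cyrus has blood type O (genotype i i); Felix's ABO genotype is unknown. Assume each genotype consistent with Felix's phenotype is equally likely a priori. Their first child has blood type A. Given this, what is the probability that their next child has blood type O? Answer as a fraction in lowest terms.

Possible genotypes: Felix ∈ {I^A I^A, I^A i}; Cyrus ∈ {i i}.
Weight each parental genotype pair by prior × P(type-A child):
  I^A I^A × i i: posterior weight 2/3; P(next child type O) = 0.
  I^A i × i i: posterior weight 1/3; P(next child type O) = 1/2.
Weighted sum = 1/6.

1/6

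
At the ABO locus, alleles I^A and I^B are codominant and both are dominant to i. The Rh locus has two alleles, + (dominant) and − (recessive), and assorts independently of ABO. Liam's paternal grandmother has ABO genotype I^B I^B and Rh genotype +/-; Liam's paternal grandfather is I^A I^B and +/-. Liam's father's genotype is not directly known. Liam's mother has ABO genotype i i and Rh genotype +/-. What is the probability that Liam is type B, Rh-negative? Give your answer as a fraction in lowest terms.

3/16

Liam's father's ABO genotype from I^B I^B × I^A I^B: 1/2 I^A I^B, 1/2 I^B I^B.
Crossing each possibility with the mother i i and summing P(type B): 1/2·1/2 + 1/2·1 = 3/4.
Similarly for Rh via the father's Rh distribution: P(Rh-) = 1/4.
Independent loci: 3/4 × 1/4 = 3/16.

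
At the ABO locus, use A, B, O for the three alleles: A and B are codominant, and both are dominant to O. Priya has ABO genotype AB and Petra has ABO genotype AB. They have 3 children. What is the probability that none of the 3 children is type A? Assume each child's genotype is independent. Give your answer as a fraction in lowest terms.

ABO cross AB × AB → 1/4 A, 1/4 B, 1/2 AB.
So P(type A) = 1/4 per child.
P(not type A) = 3/4 for one child; (3/4)^3 = 27/64.

27/64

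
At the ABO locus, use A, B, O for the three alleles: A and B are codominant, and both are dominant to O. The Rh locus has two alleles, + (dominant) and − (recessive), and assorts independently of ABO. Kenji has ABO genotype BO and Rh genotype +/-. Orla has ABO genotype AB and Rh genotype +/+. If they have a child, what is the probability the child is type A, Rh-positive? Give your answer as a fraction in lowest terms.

1/4

ABO cross BO × AB → offspring phenotypes: 1/4 A, 1/2 B, 1/4 AB.
Rh cross +/- × +/+ → 1 Rh+.
Independent loci: P(type A, Rh-positive) = 1/4 × 1 = 1/4.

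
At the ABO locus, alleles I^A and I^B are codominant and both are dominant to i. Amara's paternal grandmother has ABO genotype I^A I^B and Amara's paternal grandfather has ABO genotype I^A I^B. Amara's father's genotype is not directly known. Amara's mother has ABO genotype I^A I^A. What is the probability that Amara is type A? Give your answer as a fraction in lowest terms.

Amara's father's ABO genotype from I^A I^B × I^A I^B: 1/4 I^A I^A, 1/2 I^A I^B, 1/4 I^B I^B.
Crossing each possibility with the mother I^A I^A and summing P(type A): 1/4·1 + 1/2·1/2 + 1/4·0 = 1/2.

1/2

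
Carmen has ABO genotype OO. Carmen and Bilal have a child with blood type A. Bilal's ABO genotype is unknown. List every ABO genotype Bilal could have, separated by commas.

For each candidate genotype of Bilal, check whether crossing it with OO can produce every observed child phenotype.
  AA → possible child types {A} ✓
  AB → possible child types {A, B} ✓
  AO → possible child types {O, A} ✓
  BB → possible child types {B} ✗
  BO → possible child types {O, B} ✗
  OO → possible child types {O} ✗

AA, AB, AO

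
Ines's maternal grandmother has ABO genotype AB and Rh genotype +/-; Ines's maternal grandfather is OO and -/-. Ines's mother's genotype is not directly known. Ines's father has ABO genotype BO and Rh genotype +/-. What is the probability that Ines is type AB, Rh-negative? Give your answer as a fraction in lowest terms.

3/64

Ines's mother's ABO genotype from AB × OO: 1/2 AO, 1/2 BO.
Crossing each possibility with the father BO and summing P(type AB): 1/2·1/4 + 1/2·0 = 1/8.
Similarly for Rh via the mother's Rh distribution: P(Rh-) = 3/8.
Independent loci: 1/8 × 3/8 = 3/64.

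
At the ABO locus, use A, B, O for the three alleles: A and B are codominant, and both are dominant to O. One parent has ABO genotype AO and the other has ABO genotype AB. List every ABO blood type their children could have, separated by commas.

A, B, AB

Gametes from AO × AB give offspring ABO genotypes AA, AB, AO, BO, i.e. phenotypes A, B, AB.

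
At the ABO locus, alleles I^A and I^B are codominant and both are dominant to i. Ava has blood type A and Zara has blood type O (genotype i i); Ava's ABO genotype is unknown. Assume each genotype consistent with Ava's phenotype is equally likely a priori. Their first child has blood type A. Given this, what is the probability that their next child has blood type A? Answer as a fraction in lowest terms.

5/6

Possible genotypes: Ava ∈ {I^A I^A, I^A i}; Zara ∈ {i i}.
Weight each parental genotype pair by prior × P(type-A child):
  I^A I^A × i i: posterior weight 2/3; P(next child type A) = 1.
  I^A i × i i: posterior weight 1/3; P(next child type A) = 1/2.
Weighted sum = 5/6.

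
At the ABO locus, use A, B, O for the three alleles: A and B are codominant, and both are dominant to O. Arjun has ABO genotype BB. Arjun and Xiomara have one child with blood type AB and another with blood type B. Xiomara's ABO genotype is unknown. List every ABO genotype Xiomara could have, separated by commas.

AB, AO

For each candidate genotype of Xiomara, check whether crossing it with BB can produce every observed child phenotype.
  AA → possible child types {AB} ✗
  AB → possible child types {B, AB} ✓
  AO → possible child types {B, AB} ✓
  BB → possible child types {B} ✗
  BO → possible child types {B} ✗
  OO → possible child types {B} ✗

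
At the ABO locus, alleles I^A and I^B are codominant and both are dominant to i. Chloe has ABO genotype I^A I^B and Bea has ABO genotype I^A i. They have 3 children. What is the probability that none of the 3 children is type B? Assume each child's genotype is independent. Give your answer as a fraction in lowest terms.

ABO cross I^A I^B × I^A i → 1/2 A, 1/4 B, 1/4 AB.
So P(type B) = 1/4 per child.
P(not type B) = 3/4 for one child; (3/4)^3 = 27/64.

27/64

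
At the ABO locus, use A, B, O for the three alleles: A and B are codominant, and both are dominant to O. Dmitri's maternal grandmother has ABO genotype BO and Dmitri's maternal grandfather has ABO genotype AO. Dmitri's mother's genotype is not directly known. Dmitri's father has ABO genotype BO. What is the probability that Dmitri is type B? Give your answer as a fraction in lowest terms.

Dmitri's mother's ABO genotype from BO × AO: 1/4 AB, 1/4 AO, 1/4 BO, 1/4 OO.
Crossing each possibility with the father BO and summing P(type B): 1/4·1/2 + 1/4·1/4 + 1/4·3/4 + 1/4·1/2 = 1/2.

1/2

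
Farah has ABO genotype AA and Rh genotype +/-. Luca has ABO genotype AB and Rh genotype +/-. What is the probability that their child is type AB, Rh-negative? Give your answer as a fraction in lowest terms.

1/8

ABO cross AA × AB → offspring phenotypes: 1/2 A, 1/2 AB.
Rh cross +/- × +/- → 3/4 Rh+, 1/4 Rh-.
Independent loci: P(type AB, Rh-negative) = 1/2 × 1/4 = 1/8.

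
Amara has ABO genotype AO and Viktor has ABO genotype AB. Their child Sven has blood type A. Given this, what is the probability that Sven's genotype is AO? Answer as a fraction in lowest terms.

Cross AO × AB → 1/4 AA, 1/4 AB, 1/4 AO, 1/4 BO.
Type-A genotypes among offspring: AA (1/4), AO (1/4); total 1/2.
P(AO | type A) = (1/4) / (1/2) = 1/2.

1/2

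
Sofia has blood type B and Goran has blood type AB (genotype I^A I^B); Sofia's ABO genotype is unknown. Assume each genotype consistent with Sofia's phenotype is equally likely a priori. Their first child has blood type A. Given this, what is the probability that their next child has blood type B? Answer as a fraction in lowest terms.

1/2

Possible genotypes: Sofia ∈ {I^B I^B, I^B i}; Goran ∈ {I^A I^B}.
Weight each parental genotype pair by prior × P(type-A child):
  I^B i × I^A I^B: posterior weight 1; P(next child type B) = 1/2.
Weighted sum = 1/2.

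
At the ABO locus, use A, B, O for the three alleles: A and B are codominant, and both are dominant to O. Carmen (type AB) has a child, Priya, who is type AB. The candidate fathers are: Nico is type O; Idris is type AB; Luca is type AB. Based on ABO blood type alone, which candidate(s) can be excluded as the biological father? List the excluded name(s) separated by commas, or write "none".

Nico

A candidate is excluded only if no genotype consistent with his phenotype could produce a type AB child with a type AB mother.
Nico (type O): no genotype consistent with that phenotype can produce a type-AB child with a type-AB mother.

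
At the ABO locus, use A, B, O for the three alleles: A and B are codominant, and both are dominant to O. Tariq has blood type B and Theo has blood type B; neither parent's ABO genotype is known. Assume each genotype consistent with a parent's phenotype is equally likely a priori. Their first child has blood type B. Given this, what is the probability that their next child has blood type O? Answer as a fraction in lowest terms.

Possible genotypes: Tariq ∈ {BB, BO}; Theo ∈ {BB, BO}.
Weight each parental genotype pair by prior × P(type-B child):
  BB × BB: posterior weight 4/15; P(next child type O) = 0.
  BB × BO: posterior weight 4/15; P(next child type O) = 0.
  BO × BB: posterior weight 4/15; P(next child type O) = 0.
  BO × BO: posterior weight 1/5; P(next child type O) = 1/4.
Weighted sum = 1/20.

1/20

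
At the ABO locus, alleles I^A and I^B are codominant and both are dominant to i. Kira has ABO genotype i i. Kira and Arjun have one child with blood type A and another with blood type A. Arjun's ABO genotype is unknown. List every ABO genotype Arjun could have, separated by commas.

I^A I^A, I^A I^B, I^A i

For each candidate genotype of Arjun, check whether crossing it with i i can produce every observed child phenotype.
  I^A I^A → possible child types {A} ✓
  I^A I^B → possible child types {A, B} ✓
  I^A i → possible child types {O, A} ✓
  I^B I^B → possible child types {B} ✗
  I^B i → possible child types {O, B} ✗
  i i → possible child types {O} ✗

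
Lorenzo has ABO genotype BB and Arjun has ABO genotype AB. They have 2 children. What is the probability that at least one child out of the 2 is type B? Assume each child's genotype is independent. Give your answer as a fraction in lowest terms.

3/4

ABO cross BB × AB → 1/2 B, 1/2 AB.
So P(type B) = 1/2 per child.
P(none) = (1/2)^2 = 1/4; P(at least one) = 1 − 1/4 = 3/4.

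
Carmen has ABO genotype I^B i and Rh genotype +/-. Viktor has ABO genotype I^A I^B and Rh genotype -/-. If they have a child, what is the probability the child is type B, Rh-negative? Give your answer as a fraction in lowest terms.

1/4

ABO cross I^B i × I^A I^B → offspring phenotypes: 1/4 A, 1/2 B, 1/4 AB.
Rh cross +/- × -/- → 1/2 Rh+, 1/2 Rh-.
Independent loci: P(type B, Rh-negative) = 1/2 × 1/2 = 1/4.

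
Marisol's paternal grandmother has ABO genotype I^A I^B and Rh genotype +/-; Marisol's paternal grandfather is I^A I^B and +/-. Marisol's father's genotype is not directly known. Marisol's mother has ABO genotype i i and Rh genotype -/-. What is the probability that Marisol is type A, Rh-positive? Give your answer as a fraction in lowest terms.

Marisol's father's ABO genotype from I^A I^B × I^A I^B: 1/4 I^A I^A, 1/2 I^A I^B, 1/4 I^B I^B.
Crossing each possibility with the mother i i and summing P(type A): 1/4·1 + 1/2·1/2 + 1/4·0 = 1/2.
Similarly for Rh via the father's Rh distribution: P(Rh+) = 1/2.
Independent loci: 1/2 × 1/2 = 1/4.

1/4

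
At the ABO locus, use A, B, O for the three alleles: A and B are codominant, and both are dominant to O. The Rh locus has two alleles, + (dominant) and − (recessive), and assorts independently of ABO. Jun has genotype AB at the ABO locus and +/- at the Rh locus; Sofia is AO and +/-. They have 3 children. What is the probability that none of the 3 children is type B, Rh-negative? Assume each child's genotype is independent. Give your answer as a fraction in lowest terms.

ABO cross AB × AO → 1/2 A, 1/4 B, 1/4 AB.
Rh cross +/- × +/- → 3/4 Rh+, 1/4 Rh-; so P(type B, Rh-negative) = 1/4 × 1/4 = 1/16 per child.
P(not type B, Rh-negative) = 15/16 for one child; (15/16)^3 = 3375/4096.

3375/4096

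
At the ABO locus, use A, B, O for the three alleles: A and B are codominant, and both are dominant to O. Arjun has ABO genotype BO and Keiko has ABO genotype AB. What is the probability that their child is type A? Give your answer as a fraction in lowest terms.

1/4

ABO cross BO × AB → offspring phenotypes: 1/4 A, 1/2 B, 1/4 AB.
So P(type A) = 1/4.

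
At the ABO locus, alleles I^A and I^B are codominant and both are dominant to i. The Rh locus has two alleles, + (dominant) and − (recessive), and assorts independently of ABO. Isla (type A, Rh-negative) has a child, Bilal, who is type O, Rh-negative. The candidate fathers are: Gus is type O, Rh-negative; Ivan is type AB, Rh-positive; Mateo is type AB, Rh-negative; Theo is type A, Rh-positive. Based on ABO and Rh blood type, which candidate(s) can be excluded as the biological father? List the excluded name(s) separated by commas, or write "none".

Ivan, Mateo

A candidate is excluded only if no genotype consistent with his phenotype could produce a type O, Rh-negative child with a type A, Rh-negative mother.
Ivan (type AB, Rh+): no genotype consistent with that phenotype can produce a type-O Rh- child with a type-A mother.
Mateo (type AB, Rh-): no genotype consistent with that phenotype can produce a type-O Rh- child with a type-A mother.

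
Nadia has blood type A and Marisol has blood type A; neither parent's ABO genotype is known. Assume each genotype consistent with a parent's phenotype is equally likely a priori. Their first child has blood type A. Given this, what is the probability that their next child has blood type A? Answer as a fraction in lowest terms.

Possible genotypes: Nadia ∈ {I^A I^A, I^A i}; Marisol ∈ {I^A I^A, I^A i}.
Weight each parental genotype pair by prior × P(type-A child):
  I^A I^A × I^A I^A: posterior weight 4/15; P(next child type A) = 1.
  I^A I^A × I^A i: posterior weight 4/15; P(next child type A) = 1.
  I^A i × I^A I^A: posterior weight 4/15; P(next child type A) = 1.
  I^A i × I^A i: posterior weight 1/5; P(next child type A) = 3/4.
Weighted sum = 19/20.

19/20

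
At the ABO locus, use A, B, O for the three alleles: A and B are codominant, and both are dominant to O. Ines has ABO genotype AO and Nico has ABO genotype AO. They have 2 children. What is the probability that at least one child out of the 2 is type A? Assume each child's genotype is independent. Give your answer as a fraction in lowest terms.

15/16

ABO cross AO × AO → 1/4 O, 3/4 A.
So P(type A) = 3/4 per child.
P(none) = (1/4)^2 = 1/16; P(at least one) = 1 − 1/16 = 15/16.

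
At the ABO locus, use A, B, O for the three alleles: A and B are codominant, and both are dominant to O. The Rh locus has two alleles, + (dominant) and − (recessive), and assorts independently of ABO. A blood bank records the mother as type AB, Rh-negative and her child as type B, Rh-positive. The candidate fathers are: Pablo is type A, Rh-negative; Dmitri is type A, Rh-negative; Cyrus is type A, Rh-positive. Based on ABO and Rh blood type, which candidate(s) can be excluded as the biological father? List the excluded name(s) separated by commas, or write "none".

Pablo, Dmitri

A candidate is excluded only if no genotype consistent with his phenotype could produce a type B, Rh-positive child with a type AB, Rh-negative mother.
Pablo (type A, Rh-): no genotype consistent with that phenotype can produce a type-B Rh+ child with a type-AB mother.
Dmitri (type A, Rh-): no genotype consistent with that phenotype can produce a type-B Rh+ child with a type-AB mother.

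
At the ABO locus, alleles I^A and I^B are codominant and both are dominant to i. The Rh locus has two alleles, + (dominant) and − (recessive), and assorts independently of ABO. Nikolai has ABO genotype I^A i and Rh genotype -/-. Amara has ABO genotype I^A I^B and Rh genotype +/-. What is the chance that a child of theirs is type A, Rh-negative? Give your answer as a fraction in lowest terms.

1/4

ABO cross I^A i × I^A I^B → offspring phenotypes: 1/2 A, 1/4 B, 1/4 AB.
Rh cross -/- × +/- → 1/2 Rh+, 1/2 Rh-.
Independent loci: P(type A, Rh-negative) = 1/2 × 1/2 = 1/4.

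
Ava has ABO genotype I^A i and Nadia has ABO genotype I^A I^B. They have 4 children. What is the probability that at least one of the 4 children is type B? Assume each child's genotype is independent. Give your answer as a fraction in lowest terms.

ABO cross I^A i × I^A I^B → 1/2 A, 1/4 B, 1/4 AB.
So P(type B) = 1/4 per child.
P(none) = (3/4)^4 = 81/256; P(at least one) = 1 − 81/256 = 175/256.

175/256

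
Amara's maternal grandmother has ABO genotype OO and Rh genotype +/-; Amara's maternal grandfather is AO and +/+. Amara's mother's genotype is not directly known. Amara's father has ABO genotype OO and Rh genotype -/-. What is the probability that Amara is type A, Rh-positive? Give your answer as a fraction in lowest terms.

Amara's mother's ABO genotype from OO × AO: 1/2 AO, 1/2 OO.
Crossing each possibility with the father OO and summing P(type A): 1/2·1/2 + 1/2·0 = 1/4.
Similarly for Rh via the mother's Rh distribution: P(Rh+) = 3/4.
Independent loci: 1/4 × 3/4 = 3/16.

3/16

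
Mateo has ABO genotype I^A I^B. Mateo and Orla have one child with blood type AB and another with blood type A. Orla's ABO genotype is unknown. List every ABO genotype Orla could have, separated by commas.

For each candidate genotype of Orla, check whether crossing it with I^A I^B can produce every observed child phenotype.
  I^A I^A → possible child types {A, AB} ✓
  I^A I^B → possible child types {A, B, AB} ✓
  I^A i → possible child types {A, B, AB} ✓
  I^B I^B → possible child types {B, AB} ✗
  I^B i → possible child types {A, B, AB} ✓
  i i → possible child types {A, B} ✗

I^A I^A, I^A I^B, I^A i, I^B i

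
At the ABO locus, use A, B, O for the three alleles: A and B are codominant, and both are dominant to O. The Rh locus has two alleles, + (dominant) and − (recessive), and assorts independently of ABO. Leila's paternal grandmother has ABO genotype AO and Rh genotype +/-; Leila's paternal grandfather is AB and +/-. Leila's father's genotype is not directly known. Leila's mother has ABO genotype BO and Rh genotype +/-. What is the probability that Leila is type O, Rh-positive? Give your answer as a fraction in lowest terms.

3/32

Leila's father's ABO genotype from AO × AB: 1/4 AA, 1/4 AB, 1/4 AO, 1/4 BO.
Crossing each possibility with the mother BO and summing P(type O): 1/4·0 + 1/4·0 + 1/4·1/4 + 1/4·1/4 = 1/8.
Similarly for Rh via the father's Rh distribution: P(Rh+) = 3/4.
Independent loci: 1/8 × 3/4 = 3/32.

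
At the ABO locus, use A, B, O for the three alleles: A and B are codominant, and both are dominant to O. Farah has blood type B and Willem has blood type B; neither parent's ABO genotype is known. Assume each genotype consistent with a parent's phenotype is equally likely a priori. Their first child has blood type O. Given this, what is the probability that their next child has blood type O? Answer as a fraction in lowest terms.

1/4

Possible genotypes: Farah ∈ {BB, BO}; Willem ∈ {BB, BO}.
Weight each parental genotype pair by prior × P(type-O child):
  BO × BO: posterior weight 1; P(next child type O) = 1/4.
Weighted sum = 1/4.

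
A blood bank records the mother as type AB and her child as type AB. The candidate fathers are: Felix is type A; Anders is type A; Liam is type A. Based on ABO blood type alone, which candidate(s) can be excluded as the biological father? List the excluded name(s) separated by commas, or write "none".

none

A candidate is excluded only if no genotype consistent with his phenotype could produce a type AB child with a type AB mother.
Every candidate has at least one consistent genotype combination, so none can be excluded.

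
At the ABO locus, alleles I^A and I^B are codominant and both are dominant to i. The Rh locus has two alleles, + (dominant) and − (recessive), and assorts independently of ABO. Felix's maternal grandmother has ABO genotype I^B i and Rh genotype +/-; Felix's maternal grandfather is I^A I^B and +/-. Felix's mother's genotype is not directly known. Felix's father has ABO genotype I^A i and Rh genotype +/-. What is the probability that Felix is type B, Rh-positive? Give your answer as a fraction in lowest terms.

3/16

Felix's mother's ABO genotype from I^B i × I^A I^B: 1/4 I^A I^B, 1/4 I^A i, 1/4 I^B I^B, 1/4 I^B i.
Crossing each possibility with the father I^A i and summing P(type B): 1/4·1/4 + 1/4·0 + 1/4·1/2 + 1/4·1/4 = 1/4.
Similarly for Rh via the mother's Rh distribution: P(Rh+) = 3/4.
Independent loci: 1/4 × 3/4 = 3/16.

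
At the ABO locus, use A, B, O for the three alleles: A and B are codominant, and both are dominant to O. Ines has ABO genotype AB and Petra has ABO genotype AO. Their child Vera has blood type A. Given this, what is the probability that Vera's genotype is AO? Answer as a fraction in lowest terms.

Cross AB × AO → 1/4 AA, 1/4 AB, 1/4 AO, 1/4 BO.
Type-A genotypes among offspring: AA (1/4), AO (1/4); total 1/2.
P(AO | type A) = (1/4) / (1/2) = 1/2.

1/2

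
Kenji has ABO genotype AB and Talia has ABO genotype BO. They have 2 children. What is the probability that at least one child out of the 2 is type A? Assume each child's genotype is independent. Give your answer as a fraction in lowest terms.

ABO cross AB × BO → 1/4 A, 1/2 B, 1/4 AB.
So P(type A) = 1/4 per child.
P(none) = (3/4)^2 = 9/16; P(at least one) = 1 − 9/16 = 7/16.

7/16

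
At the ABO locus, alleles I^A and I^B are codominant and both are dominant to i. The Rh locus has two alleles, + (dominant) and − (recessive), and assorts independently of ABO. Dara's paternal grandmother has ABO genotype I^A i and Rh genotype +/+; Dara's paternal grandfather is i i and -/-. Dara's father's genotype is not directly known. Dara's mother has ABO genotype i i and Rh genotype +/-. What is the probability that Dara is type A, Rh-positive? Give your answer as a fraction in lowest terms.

Dara's father's ABO genotype from I^A i × i i: 1/2 I^A i, 1/2 i i.
Crossing each possibility with the mother i i and summing P(type A): 1/2·1/2 + 1/2·0 = 1/4.
Similarly for Rh via the father's Rh distribution: P(Rh+) = 3/4.
Independent loci: 1/4 × 3/4 = 3/16.

3/16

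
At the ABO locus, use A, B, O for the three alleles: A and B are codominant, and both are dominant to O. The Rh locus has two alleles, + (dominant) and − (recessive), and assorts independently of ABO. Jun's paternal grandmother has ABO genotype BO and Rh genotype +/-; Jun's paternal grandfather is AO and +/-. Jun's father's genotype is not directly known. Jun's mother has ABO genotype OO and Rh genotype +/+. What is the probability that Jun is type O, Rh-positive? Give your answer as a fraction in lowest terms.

1/2

Jun's father's ABO genotype from BO × AO: 1/4 AB, 1/4 AO, 1/4 BO, 1/4 OO.
Crossing each possibility with the mother OO and summing P(type O): 1/4·0 + 1/4·1/2 + 1/4·1/2 + 1/4·1 = 1/2.
Similarly for Rh via the father's Rh distribution: P(Rh+) = 1.
Independent loci: 1/2 × 1 = 1/2.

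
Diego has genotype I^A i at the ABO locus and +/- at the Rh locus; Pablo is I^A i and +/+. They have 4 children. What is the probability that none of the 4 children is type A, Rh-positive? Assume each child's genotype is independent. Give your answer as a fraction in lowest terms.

ABO cross I^A i × I^A i → 1/4 O, 3/4 A.
Rh cross +/- × +/+ → 1 Rh+; so P(type A, Rh-positive) = 3/4 × 1 = 3/4 per child.
P(not type A, Rh-positive) = 1/4 for one child; (1/4)^4 = 1/256.

1/256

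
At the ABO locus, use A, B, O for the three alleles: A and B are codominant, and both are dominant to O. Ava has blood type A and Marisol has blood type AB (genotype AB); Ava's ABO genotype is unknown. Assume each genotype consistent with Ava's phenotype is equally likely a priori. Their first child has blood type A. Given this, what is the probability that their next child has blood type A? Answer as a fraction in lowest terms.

Possible genotypes: Ava ∈ {AA, AO}; Marisol ∈ {AB}.
Weight each parental genotype pair by prior × P(type-A child):
  AA × AB: posterior weight 1/2; P(next child type A) = 1/2.
  AO × AB: posterior weight 1/2; P(next child type A) = 1/2.
Weighted sum = 1/2.

1/2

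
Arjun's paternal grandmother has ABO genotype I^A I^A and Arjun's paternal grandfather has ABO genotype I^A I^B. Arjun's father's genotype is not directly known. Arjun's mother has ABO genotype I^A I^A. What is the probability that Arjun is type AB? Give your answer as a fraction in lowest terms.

1/4

Arjun's father's ABO genotype from I^A I^A × I^A I^B: 1/2 I^A I^A, 1/2 I^A I^B.
Crossing each possibility with the mother I^A I^A and summing P(type AB): 1/2·0 + 1/2·1/2 = 1/4.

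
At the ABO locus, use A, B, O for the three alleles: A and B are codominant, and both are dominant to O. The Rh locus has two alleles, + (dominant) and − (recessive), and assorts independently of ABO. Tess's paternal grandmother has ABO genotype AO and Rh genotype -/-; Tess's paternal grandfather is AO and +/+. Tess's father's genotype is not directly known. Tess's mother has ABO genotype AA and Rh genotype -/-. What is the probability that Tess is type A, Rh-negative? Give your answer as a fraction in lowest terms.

1/2

Tess's father's ABO genotype from AO × AO: 1/4 AA, 1/2 AO, 1/4 OO.
Crossing each possibility with the mother AA and summing P(type A): 1/4·1 + 1/2·1 + 1/4·1 = 1.
Similarly for Rh via the father's Rh distribution: P(Rh-) = 1/2.
Independent loci: 1 × 1/2 = 1/2.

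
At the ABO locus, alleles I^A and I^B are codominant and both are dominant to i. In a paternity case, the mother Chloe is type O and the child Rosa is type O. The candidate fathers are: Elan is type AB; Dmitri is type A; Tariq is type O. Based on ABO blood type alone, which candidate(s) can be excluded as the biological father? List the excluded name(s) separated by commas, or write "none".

Elan

A candidate is excluded only if no genotype consistent with his phenotype could produce a type O child with a type O mother.
Elan (type AB): no genotype consistent with that phenotype can produce a type-O child with a type-O mother.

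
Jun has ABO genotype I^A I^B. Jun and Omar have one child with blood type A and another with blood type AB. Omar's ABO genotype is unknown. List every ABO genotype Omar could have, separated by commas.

For each candidate genotype of Omar, check whether crossing it with I^A I^B can produce every observed child phenotype.
  I^A I^A → possible child types {A, AB} ✓
  I^A I^B → possible child types {A, B, AB} ✓
  I^A i → possible child types {A, B, AB} ✓
  I^B I^B → possible child types {B, AB} ✗
  I^B i → possible child types {A, B, AB} ✓
  i i → possible child types {A, B} ✗

I^A I^A, I^A I^B, I^A i, I^B i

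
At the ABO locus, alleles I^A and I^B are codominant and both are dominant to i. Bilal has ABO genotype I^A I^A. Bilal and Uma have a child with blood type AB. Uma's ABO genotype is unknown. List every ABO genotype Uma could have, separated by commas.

I^A I^B, I^B I^B, I^B i

For each candidate genotype of Uma, check whether crossing it with I^A I^A can produce every observed child phenotype.
  I^A I^A → possible child types {A} ✗
  I^A I^B → possible child types {A, AB} ✓
  I^A i → possible child types {A} ✗
  I^B I^B → possible child types {AB} ✓
  I^B i → possible child types {A, AB} ✓
  i i → possible child types {A} ✗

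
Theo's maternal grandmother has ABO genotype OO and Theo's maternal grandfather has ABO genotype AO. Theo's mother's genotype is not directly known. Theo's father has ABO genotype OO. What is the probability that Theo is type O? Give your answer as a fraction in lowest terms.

Theo's mother's ABO genotype from OO × AO: 1/2 AO, 1/2 OO.
Crossing each possibility with the father OO and summing P(type O): 1/2·1/2 + 1/2·1 = 3/4.

3/4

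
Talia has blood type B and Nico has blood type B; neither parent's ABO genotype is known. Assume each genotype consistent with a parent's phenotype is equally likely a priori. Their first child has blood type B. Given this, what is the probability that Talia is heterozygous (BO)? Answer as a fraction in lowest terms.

7/15

Possible genotypes: Talia ∈ {BB, BO}; Nico ∈ {BB, BO}.
Weight each parental genotype pair by prior × P(type-B child):
  BB × BB: posterior weight 4/15.
  BB × BO: posterior weight 4/15.
  BO × BB: posterior weight 4/15.
  BO × BO: posterior weight 1/5.
Sum the posterior weight over pairs where Talia is BO: 7/15.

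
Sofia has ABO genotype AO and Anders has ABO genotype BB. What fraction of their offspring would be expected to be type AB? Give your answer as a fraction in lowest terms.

1/2

ABO cross AO × BB → offspring phenotypes: 1/2 B, 1/2 AB.
So P(type AB) = 1/2.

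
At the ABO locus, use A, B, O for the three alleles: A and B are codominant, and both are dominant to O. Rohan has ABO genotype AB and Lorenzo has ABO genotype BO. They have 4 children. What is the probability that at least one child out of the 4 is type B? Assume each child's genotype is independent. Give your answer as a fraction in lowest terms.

ABO cross AB × BO → 1/4 A, 1/2 B, 1/4 AB.
So P(type B) = 1/2 per child.
P(none) = (1/2)^4 = 1/16; P(at least one) = 1 − 1/16 = 15/16.

15/16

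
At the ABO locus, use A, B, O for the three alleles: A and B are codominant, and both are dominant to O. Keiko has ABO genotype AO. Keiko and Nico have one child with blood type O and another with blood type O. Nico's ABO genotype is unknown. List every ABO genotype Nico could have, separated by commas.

AO, BO, OO

For each candidate genotype of Nico, check whether crossing it with AO can produce every observed child phenotype.
  AA → possible child types {A} ✗
  AB → possible child types {A, B, AB} ✗
  AO → possible child types {O, A} ✓
  BB → possible child types {B, AB} ✗
  BO → possible child types {O, A, B, AB} ✓
  OO → possible child types {O, A} ✓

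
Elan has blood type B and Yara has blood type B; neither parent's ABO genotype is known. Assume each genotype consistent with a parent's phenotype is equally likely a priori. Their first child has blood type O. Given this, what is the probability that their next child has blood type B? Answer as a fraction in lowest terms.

3/4

Possible genotypes: Elan ∈ {BB, BO}; Yara ∈ {BB, BO}.
Weight each parental genotype pair by prior × P(type-O child):
  BO × BO: posterior weight 1; P(next child type B) = 3/4.
Weighted sum = 3/4.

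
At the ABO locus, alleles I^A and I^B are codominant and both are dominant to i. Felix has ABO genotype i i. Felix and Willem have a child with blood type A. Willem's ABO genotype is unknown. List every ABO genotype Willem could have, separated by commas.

I^A I^A, I^A I^B, I^A i

For each candidate genotype of Willem, check whether crossing it with i i can produce every observed child phenotype.
  I^A I^A → possible child types {A} ✓
  I^A I^B → possible child types {A, B} ✓
  I^A i → possible child types {O, A} ✓
  I^B I^B → possible child types {B} ✗
  I^B i → possible child types {O, B} ✗
  i i → possible child types {O} ✗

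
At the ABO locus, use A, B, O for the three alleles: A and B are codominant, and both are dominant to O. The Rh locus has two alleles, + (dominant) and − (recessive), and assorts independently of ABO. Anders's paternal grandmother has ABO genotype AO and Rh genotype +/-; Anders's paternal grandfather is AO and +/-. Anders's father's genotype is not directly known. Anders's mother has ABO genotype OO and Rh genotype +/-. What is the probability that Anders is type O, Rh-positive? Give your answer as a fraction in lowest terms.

Anders's father's ABO genotype from AO × AO: 1/4 AA, 1/2 AO, 1/4 OO.
Crossing each possibility with the mother OO and summing P(type O): 1/4·0 + 1/2·1/2 + 1/4·1 = 1/2.
Similarly for Rh via the father's Rh distribution: P(Rh+) = 3/4.
Independent loci: 1/2 × 3/4 = 3/8.

3/8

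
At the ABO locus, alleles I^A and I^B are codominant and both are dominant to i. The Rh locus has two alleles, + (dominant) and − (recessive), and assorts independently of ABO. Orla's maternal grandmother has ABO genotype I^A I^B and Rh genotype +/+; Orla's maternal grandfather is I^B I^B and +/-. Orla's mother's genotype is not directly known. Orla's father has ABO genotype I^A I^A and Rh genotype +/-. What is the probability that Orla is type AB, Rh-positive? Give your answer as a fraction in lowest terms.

Orla's mother's ABO genotype from I^A I^B × I^B I^B: 1/2 I^A I^B, 1/2 I^B I^B.
Crossing each possibility with the father I^A I^A and summing P(type AB): 1/2·1/2 + 1/2·1 = 3/4.
Similarly for Rh via the mother's Rh distribution: P(Rh+) = 7/8.
Independent loci: 3/4 × 7/8 = 21/32.

21/32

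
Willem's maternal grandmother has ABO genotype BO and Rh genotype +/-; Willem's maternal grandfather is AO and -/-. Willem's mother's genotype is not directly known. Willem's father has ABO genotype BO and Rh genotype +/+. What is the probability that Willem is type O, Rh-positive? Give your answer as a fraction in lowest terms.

Willem's mother's ABO genotype from BO × AO: 1/4 AB, 1/4 AO, 1/4 BO, 1/4 OO.
Crossing each possibility with the father BO and summing P(type O): 1/4·0 + 1/4·1/4 + 1/4·1/4 + 1/4·1/2 = 1/4.
Similarly for Rh via the mother's Rh distribution: P(Rh+) = 1.
Independent loci: 1/4 × 1 = 1/4.

1/4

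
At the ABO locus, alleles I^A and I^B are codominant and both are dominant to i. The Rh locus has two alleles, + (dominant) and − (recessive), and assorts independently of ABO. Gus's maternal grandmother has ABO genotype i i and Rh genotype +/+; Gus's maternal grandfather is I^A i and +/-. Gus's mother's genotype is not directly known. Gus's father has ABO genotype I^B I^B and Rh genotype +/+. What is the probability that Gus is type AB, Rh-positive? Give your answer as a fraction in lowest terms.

1/4

Gus's mother's ABO genotype from i i × I^A i: 1/2 I^A i, 1/2 i i.
Crossing each possibility with the father I^B I^B and summing P(type AB): 1/2·1/2 + 1/2·0 = 1/4.
Similarly for Rh via the mother's Rh distribution: P(Rh+) = 1.
Independent loci: 1/4 × 1 = 1/4.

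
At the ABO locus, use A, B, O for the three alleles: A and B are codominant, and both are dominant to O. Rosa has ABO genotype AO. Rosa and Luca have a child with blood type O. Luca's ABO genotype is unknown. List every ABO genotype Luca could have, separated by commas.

For each candidate genotype of Luca, check whether crossing it with AO can produce every observed child phenotype.
  AA → possible child types {A} ✗
  AB → possible child types {A, B, AB} ✗
  AO → possible child types {O, A} ✓
  BB → possible child types {B, AB} ✗
  BO → possible child types {O, A, B, AB} ✓
  OO → possible child types {O, A} ✓

AO, BO, OO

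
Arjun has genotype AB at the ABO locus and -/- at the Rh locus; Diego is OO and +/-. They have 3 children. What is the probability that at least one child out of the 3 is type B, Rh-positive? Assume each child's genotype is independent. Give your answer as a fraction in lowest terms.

37/64

ABO cross AB × OO → 1/2 A, 1/2 B.
Rh cross -/- × +/- → 1/2 Rh+, 1/2 Rh-; so P(type B, Rh-positive) = 1/2 × 1/2 = 1/4 per child.
P(none) = (3/4)^3 = 27/64; P(at least one) = 1 − 27/64 = 37/64.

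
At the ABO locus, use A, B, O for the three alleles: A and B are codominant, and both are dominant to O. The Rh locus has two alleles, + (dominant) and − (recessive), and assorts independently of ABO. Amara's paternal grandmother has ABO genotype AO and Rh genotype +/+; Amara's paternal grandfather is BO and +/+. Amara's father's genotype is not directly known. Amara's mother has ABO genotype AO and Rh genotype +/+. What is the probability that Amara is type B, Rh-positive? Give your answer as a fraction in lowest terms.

Amara's father's ABO genotype from AO × BO: 1/4 AB, 1/4 AO, 1/4 BO, 1/4 OO.
Crossing each possibility with the mother AO and summing P(type B): 1/4·1/4 + 1/4·0 + 1/4·1/4 + 1/4·0 = 1/8.
Similarly for Rh via the father's Rh distribution: P(Rh+) = 1.
Independent loci: 1/8 × 1 = 1/8.

1/8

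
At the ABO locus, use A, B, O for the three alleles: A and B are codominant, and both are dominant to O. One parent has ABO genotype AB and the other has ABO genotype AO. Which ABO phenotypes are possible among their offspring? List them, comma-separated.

Gametes from AB × AO give offspring ABO genotypes AA, AB, AO, BO, i.e. phenotypes A, B, AB.

A, B, AB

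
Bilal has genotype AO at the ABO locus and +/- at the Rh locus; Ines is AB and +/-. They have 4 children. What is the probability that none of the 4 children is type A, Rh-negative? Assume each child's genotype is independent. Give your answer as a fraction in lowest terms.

2401/4096

ABO cross AO × AB → 1/2 A, 1/4 B, 1/4 AB.
Rh cross +/- × +/- → 3/4 Rh+, 1/4 Rh-; so P(type A, Rh-negative) = 1/2 × 1/4 = 1/8 per child.
P(not type A, Rh-negative) = 7/8 for one child; (7/8)^4 = 2401/4096.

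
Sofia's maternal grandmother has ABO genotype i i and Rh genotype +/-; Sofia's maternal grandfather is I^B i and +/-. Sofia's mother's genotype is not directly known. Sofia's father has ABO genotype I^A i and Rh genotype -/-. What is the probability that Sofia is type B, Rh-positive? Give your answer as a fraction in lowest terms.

1/16

Sofia's mother's ABO genotype from i i × I^B i: 1/2 I^B i, 1/2 i i.
Crossing each possibility with the father I^A i and summing P(type B): 1/2·1/4 + 1/2·0 = 1/8.
Similarly for Rh via the mother's Rh distribution: P(Rh+) = 1/2.
Independent loci: 1/8 × 1/2 = 1/16.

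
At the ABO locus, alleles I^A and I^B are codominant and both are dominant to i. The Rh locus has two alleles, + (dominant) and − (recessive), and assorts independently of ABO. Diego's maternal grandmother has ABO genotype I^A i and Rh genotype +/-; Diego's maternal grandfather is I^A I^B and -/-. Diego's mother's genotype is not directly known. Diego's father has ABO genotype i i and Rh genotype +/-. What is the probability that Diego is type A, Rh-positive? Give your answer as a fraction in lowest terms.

Diego's mother's ABO genotype from I^A i × I^A I^B: 1/4 I^A I^A, 1/4 I^A I^B, 1/4 I^A i, 1/4 I^B i.
Crossing each possibility with the father i i and summing P(type A): 1/4·1 + 1/4·1/2 + 1/4·1/2 + 1/4·0 = 1/2.
Similarly for Rh via the mother's Rh distribution: P(Rh+) = 5/8.
Independent loci: 1/2 × 5/8 = 5/16.

5/16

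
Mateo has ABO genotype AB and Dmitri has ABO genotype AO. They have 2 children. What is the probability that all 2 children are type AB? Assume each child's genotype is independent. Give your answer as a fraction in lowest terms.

ABO cross AB × AO → 1/2 A, 1/4 B, 1/4 AB.
So P(type AB) = 1/4 per child.
All 2 independent: (1/4)^2 = 1/16.

1/16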